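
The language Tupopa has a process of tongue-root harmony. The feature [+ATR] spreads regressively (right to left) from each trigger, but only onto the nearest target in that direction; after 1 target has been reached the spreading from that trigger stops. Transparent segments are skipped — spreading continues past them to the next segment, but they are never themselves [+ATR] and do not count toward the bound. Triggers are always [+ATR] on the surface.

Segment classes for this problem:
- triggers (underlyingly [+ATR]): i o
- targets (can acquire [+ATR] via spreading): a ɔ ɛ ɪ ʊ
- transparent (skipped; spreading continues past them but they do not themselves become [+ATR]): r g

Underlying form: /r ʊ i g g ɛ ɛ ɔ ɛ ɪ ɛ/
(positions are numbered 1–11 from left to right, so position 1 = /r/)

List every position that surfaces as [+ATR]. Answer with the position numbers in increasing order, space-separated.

From /i/ at 3 leftward: 2 /ʊ/ → [+ATR]; bound reached.
Targets with no active source: positions 6 7 8 9 10 11 stay [-ATR].

2 3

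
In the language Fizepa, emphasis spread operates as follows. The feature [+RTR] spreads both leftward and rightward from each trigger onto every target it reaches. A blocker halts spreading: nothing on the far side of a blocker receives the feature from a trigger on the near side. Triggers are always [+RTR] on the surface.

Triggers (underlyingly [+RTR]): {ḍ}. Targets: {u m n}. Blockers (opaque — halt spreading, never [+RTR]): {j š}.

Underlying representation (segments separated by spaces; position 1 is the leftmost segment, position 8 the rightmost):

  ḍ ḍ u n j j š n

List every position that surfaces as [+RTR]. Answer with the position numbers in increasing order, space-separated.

From /ḍ/ at 1 rightward: 2 /ḍ/ is itself a trigger — this domain ends here.
From /ḍ/ at 1 leftward: word edge.
From /ḍ/ at 2 rightward: 3 /u/ → [+RTR]; 4 /n/ → [+RTR]; 5 /j/ blocks.
From /ḍ/ at 2 leftward: 1 /ḍ/ is itself a trigger — this domain ends here.
Target with no active source: position 8 stays [-emphatic].

1 2 3 4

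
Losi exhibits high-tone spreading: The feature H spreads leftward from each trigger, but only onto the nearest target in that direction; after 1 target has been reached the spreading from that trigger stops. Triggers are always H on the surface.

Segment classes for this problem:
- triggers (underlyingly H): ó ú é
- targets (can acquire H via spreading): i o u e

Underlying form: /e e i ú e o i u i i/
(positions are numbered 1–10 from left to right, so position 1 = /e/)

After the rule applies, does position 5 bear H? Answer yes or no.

From /ú/ at 4 leftward: 3 /i/ → H; bound reached.
Targets with no active source: positions 1 2 5 6 7 8 9 10 stay [-high tone].
H positions on the surface: 3 4.

no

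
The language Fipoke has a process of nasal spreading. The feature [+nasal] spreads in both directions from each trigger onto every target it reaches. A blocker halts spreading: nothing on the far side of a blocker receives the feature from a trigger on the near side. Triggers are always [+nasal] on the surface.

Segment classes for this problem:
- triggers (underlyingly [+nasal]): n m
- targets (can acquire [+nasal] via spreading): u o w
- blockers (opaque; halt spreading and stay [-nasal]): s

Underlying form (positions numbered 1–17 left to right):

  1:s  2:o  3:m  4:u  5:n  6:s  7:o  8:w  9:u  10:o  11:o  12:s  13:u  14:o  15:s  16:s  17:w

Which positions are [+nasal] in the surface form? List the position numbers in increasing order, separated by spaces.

2 3 4 5

From /m/ at 3 rightward: 4 /u/ → [+nasal]; 5 /n/ is itself a trigger — this domain ends here.
From /m/ at 3 leftward: 2 /o/ → [+nasal]; 1 /s/ blocks.
From /n/ at 5 rightward: 6 /s/ blocks.
From /n/ at 5 leftward: 4 /u/ → [+nasal]; 3 /m/ is itself a trigger — this domain ends here.
Targets with no active source: positions 7 8 9 10 11 13 14 17 stay [-nasal].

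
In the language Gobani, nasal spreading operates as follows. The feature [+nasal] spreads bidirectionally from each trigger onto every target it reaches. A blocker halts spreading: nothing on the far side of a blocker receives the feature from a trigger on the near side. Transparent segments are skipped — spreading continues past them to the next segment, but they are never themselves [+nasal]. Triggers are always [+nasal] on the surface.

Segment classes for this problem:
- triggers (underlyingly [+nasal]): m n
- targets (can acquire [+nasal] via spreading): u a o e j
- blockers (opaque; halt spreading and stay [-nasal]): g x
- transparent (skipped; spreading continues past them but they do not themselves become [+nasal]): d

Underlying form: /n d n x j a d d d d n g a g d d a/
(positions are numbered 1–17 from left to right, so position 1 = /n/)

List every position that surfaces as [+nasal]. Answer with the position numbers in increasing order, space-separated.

1 3 5 6 11

From /n/ at 1 rightward: 2 /d/ transparent; 3 /n/ is itself a trigger — this domain ends here.
From /n/ at 1 leftward: word edge.
From /n/ at 3 rightward: 4 /x/ blocks.
From /n/ at 3 leftward: 2 /d/ transparent; 1 /n/ is itself a trigger — this domain ends here.
From /n/ at 11 rightward: 12 /g/ blocks.
From /n/ at 11 leftward: 10 /d/ transparent; 9 /d/ transparent; 8 /d/ transparent; 7 /d/ transparent; 6 /a/ → [+nasal]; 5 /j/ → [+nasal]; 4 /x/ blocks.
Targets with no active source: positions 13 17 stay [-nasal].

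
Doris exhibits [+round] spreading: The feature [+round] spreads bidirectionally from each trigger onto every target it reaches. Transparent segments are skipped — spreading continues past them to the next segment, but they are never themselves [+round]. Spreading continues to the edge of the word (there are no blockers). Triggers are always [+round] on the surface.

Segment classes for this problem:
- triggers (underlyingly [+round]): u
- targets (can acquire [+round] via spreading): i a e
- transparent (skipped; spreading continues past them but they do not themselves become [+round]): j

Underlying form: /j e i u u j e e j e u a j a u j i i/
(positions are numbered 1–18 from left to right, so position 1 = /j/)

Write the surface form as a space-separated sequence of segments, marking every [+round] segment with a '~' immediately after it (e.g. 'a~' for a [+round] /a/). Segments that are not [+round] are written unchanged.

From /u/ at 4 rightward: 5 /u/ is itself a trigger — this domain ends here.
From /u/ at 4 leftward: 3 /i/ → [+round]; 2 /e/ → [+round]; 1 /j/ transparent; word edge.
From /u/ at 5 rightward: 6 /j/ transparent; 7 /e/ → [+round]; 8 /e/ → [+round]; 9 /j/ transparent; 10 /e/ → [+round]; 11 /u/ is itself a trigger — this domain ends here.
From /u/ at 5 leftward: 4 /u/ is itself a trigger — this domain ends here.
From /u/ at 11 rightward: 12 /a/ → [+round]; 13 /j/ transparent; 14 /a/ → [+round]; 15 /u/ is itself a trigger — this domain ends here.
From /u/ at 11 leftward: 10 /e/ → [+round]; 9 /j/ transparent; 8 /e/ → [+round]; 7 /e/ → [+round]; 6 /j/ transparent; 5 /u/ is itself a trigger — this domain ends here.
From /u/ at 15 rightward: 16 /j/ transparent; 17 /i/ → [+round]; 18 /i/ → [+round]; word edge.
From /u/ at 15 leftward: 14 /a/ → [+round]; 13 /j/ transparent; 12 /a/ → [+round]; 11 /u/ is itself a trigger — this domain ends here.
[+round] positions on the surface: 2 3 4 5 7 8 10 11 12 14 15 17 18.

j e~ i~ u~ u~ j e~ e~ j e~ u~ a~ j a~ u~ j i~ i~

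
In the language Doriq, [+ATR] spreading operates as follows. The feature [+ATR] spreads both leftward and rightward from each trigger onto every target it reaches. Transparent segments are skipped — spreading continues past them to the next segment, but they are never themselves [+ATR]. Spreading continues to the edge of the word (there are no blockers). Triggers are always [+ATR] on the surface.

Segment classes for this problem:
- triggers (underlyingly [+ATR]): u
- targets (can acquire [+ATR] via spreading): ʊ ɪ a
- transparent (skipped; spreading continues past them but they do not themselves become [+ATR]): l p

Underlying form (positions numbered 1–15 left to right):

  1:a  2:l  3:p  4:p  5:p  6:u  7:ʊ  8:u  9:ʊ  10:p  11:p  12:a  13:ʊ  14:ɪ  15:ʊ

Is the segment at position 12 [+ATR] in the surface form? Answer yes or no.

From /u/ at 6 rightward: 7 /ʊ/ → [+ATR]; 8 /u/ is itself a trigger — this domain ends here.
From /u/ at 6 leftward: 5 /p/ transparent; 4 /p/ transparent; 3 /p/ transparent; 2 /l/ transparent; 1 /a/ → [+ATR]; word edge.
From /u/ at 8 rightward: 9 /ʊ/ → [+ATR]; 10 /p/ transparent; 11 /p/ transparent; 12 /a/ → [+ATR]; 13 /ʊ/ → [+ATR]; 14 /ɪ/ → [+ATR]; 15 /ʊ/ → [+ATR]; word edge.
From /u/ at 8 leftward: 7 /ʊ/ → [+ATR]; 6 /u/ is itself a trigger — this domain ends here.
[+ATR] positions on the surface: 1 6 7 8 9 12 13 14 15.

yes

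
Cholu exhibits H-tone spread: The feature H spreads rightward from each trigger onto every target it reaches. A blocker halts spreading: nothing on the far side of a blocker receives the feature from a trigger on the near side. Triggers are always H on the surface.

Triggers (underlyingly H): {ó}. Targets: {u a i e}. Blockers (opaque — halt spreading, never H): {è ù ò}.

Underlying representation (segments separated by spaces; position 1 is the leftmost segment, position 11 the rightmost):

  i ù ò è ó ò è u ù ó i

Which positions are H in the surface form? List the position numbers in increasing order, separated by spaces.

5 10 11

From /ó/ at 5 rightward: 6 /ò/ blocks.
From /ó/ at 10 rightward: 11 /i/ → H; word edge.
Targets with no active source: positions 1 8 stay [-high tone].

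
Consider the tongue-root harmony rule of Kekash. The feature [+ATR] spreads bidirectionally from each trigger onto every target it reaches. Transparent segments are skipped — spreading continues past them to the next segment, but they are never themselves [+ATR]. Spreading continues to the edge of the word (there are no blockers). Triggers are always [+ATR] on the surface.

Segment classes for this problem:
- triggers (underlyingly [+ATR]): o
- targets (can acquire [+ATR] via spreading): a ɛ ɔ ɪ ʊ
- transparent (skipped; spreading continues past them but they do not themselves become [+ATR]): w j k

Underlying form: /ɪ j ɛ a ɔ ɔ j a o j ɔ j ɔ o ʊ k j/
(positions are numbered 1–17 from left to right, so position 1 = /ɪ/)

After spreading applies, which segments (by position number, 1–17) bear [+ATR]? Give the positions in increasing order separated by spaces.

1 3 4 5 6 8 9 11 13 14 15

From /o/ at 9 rightward: 10 /j/ transparent; 11 /ɔ/ → [+ATR]; 12 /j/ transparent; 13 /ɔ/ → [+ATR]; 14 /o/ is itself a trigger — this domain ends here.
From /o/ at 9 leftward: 8 /a/ → [+ATR]; 7 /j/ transparent; 6 /ɔ/ → [+ATR]; 5 /ɔ/ → [+ATR]; 4 /a/ → [+ATR]; 3 /ɛ/ → [+ATR]; 2 /j/ transparent; 1 /ɪ/ → [+ATR]; word edge.
From /o/ at 14 rightward: 15 /ʊ/ → [+ATR]; 16 /k/ transparent; 17 /j/ transparent; word edge.
From /o/ at 14 leftward: 13 /ɔ/ → [+ATR]; 12 /j/ transparent; 11 /ɔ/ → [+ATR]; 10 /j/ transparent; 9 /o/ is itself a trigger — this domain ends here.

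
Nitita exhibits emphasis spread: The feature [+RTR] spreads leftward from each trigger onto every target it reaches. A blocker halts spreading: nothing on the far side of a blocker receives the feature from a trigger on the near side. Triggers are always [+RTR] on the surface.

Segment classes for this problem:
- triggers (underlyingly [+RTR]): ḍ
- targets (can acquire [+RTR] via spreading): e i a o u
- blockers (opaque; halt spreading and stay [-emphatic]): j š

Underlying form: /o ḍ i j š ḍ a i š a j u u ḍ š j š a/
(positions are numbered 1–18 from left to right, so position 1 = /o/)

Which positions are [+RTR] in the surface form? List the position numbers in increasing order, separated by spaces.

From /ḍ/ at 2 leftward: 1 /o/ → [+RTR]; word edge.
From /ḍ/ at 6 leftward: 5 /š/ blocks.
From /ḍ/ at 14 leftward: 13 /u/ → [+RTR]; 12 /u/ → [+RTR]; 11 /j/ blocks.
Targets with no active source: positions 3 7 8 10 18 stay [-emphatic].

1 2 6 12 13 14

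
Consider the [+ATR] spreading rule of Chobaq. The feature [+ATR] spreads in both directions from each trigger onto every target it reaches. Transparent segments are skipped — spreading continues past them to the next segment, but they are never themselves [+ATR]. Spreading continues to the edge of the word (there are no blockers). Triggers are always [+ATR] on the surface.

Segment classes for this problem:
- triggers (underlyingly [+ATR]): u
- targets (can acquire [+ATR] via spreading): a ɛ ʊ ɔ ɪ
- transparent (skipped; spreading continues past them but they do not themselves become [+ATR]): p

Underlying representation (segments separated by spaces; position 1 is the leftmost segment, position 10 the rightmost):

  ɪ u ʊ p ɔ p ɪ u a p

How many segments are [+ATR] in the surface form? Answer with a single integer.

From /u/ at 2 rightward: 3 /ʊ/ → [+ATR]; 4 /p/ transparent; 5 /ɔ/ → [+ATR]; 6 /p/ transparent; 7 /ɪ/ → [+ATR]; 8 /u/ is itself a trigger — this domain ends here.
From /u/ at 2 leftward: 1 /ɪ/ → [+ATR]; word edge.
From /u/ at 8 rightward: 9 /a/ → [+ATR]; 10 /p/ transparent; word edge.
From /u/ at 8 leftward: 7 /ɪ/ → [+ATR]; 6 /p/ transparent; 5 /ɔ/ → [+ATR]; 4 /p/ transparent; 3 /ʊ/ → [+ATR]; 2 /u/ is itself a trigger — this domain ends here.
[+ATR] positions on the surface: 1 2 3 5 7 8 9.

7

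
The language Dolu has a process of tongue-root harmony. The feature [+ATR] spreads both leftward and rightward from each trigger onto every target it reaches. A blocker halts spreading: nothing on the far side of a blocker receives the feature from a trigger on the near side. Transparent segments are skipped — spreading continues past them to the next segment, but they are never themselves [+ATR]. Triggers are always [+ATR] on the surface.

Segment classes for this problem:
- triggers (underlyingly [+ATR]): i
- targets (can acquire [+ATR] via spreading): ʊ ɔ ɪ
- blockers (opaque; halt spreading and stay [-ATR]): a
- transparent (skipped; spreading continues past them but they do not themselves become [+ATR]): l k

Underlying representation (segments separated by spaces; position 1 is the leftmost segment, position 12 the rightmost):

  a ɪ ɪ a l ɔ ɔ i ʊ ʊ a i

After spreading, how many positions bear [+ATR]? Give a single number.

6

From /i/ at 8 rightward: 9 /ʊ/ → [+ATR]; 10 /ʊ/ → [+ATR]; 11 /a/ blocks.
From /i/ at 8 leftward: 7 /ɔ/ → [+ATR]; 6 /ɔ/ → [+ATR]; 5 /l/ transparent; 4 /a/ blocks.
From /i/ at 12 rightward: word edge.
From /i/ at 12 leftward: 11 /a/ blocks.
Targets with no active source: positions 2 3 stay [-ATR].
[+ATR] positions on the surface: 6 7 8 9 10 12.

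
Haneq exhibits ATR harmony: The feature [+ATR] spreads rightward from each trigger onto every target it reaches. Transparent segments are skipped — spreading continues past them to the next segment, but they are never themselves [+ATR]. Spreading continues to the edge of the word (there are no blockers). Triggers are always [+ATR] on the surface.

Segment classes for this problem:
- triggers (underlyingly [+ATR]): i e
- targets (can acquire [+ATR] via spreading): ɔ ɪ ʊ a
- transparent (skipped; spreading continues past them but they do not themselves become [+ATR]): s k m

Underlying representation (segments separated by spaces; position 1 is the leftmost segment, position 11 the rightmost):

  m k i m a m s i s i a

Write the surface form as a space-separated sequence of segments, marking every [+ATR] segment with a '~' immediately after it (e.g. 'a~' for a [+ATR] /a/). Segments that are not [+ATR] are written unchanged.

From /i/ at 3 rightward: 4 /m/ transparent; 5 /a/ → [+ATR]; 6 /m/ transparent; 7 /s/ transparent; 8 /i/ is itself a trigger — this domain ends here.
From /i/ at 8 rightward: 9 /s/ transparent; 10 /i/ is itself a trigger — this domain ends here.
From /i/ at 10 rightward: 11 /a/ → [+ATR]; word edge.
[+ATR] positions on the surface: 3 5 8 10 11.

m k i~ m a~ m s i~ s i~ a~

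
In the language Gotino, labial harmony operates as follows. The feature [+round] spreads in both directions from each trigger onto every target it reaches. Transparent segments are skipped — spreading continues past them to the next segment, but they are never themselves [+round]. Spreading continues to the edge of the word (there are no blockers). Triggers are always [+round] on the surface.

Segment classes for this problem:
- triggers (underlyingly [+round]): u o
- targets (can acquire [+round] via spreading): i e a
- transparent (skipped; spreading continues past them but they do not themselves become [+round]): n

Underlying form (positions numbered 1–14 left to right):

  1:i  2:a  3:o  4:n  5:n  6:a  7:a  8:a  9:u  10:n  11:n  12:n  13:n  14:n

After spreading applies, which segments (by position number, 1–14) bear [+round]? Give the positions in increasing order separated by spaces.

1 2 3 6 7 8 9

From /o/ at 3 rightward: 4 /n/ transparent; 5 /n/ transparent; 6 /a/ → [+round]; 7 /a/ → [+round]; 8 /a/ → [+round]; 9 /u/ is itself a trigger — this domain ends here.
From /o/ at 3 leftward: 2 /a/ → [+round]; 1 /i/ → [+round]; word edge.
From /u/ at 9 rightward: 10 /n/ transparent; 11 /n/ transparent; 12 /n/ transparent; 13 /n/ transparent; 14 /n/ transparent; word edge.
From /u/ at 9 leftward: 8 /a/ → [+round]; 7 /a/ → [+round]; 6 /a/ → [+round]; 5 /n/ transparent; 4 /n/ transparent; 3 /o/ is itself a trigger — this domain ends here.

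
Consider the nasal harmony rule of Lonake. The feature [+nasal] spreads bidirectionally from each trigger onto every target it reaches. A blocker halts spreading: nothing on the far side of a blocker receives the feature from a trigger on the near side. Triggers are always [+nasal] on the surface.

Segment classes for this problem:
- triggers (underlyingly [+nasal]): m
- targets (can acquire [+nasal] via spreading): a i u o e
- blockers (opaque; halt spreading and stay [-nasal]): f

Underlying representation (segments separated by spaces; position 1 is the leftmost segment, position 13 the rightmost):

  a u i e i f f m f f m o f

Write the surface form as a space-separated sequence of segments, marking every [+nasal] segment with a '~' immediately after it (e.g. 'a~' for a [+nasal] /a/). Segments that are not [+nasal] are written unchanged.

a u i e i f f m~ f f m~ o~ f

From /m/ at 8 rightward: 9 /f/ blocks.
From /m/ at 8 leftward: 7 /f/ blocks.
From /m/ at 11 rightward: 12 /o/ → [+nasal]; 13 /f/ blocks.
From /m/ at 11 leftward: 10 /f/ blocks.
Targets with no active source: positions 1 2 3 4 5 stay [-nasal].
[+nasal] positions on the surface: 8 11 12.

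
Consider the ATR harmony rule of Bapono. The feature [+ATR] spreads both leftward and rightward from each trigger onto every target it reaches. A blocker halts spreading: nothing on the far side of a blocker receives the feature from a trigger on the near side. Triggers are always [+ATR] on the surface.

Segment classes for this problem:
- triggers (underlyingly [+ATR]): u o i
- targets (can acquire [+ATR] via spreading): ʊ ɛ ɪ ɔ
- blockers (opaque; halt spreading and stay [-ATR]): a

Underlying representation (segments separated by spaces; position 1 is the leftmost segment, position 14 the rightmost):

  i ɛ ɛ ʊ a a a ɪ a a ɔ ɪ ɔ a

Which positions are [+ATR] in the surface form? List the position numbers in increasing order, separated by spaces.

1 2 3 4

From /i/ at 1 rightward: 2 /ɛ/ → [+ATR]; 3 /ɛ/ → [+ATR]; 4 /ʊ/ → [+ATR]; 5 /a/ blocks.
From /i/ at 1 leftward: word edge.
Targets with no active source: positions 8 11 12 13 stay [-ATR].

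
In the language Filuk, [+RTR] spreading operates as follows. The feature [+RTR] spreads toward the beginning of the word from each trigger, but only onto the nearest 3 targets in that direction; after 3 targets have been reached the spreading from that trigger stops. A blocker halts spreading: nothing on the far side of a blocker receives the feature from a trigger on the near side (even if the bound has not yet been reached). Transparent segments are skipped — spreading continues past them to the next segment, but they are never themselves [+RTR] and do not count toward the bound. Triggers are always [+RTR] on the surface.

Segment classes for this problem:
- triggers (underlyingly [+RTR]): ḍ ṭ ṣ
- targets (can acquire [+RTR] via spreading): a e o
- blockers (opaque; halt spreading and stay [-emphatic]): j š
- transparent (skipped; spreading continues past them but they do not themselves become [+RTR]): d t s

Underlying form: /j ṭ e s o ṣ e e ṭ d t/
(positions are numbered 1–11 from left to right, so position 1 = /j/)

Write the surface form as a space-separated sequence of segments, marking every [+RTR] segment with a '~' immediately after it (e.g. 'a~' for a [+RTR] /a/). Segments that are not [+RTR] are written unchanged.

From /ṭ/ at 2 leftward: 1 /j/ blocks.
From /ṣ/ at 6 leftward: 5 /o/ → [+RTR]; 4 /s/ transparent; 3 /e/ → [+RTR]; 2 /ṭ/ is itself a trigger — this domain ends here.
From /ṭ/ at 9 leftward: 8 /e/ → [+RTR]; 7 /e/ → [+RTR]; 6 /ṣ/ is itself a trigger — this domain ends here.
[+RTR] positions on the surface: 2 3 5 6 7 8 9.

j ṭ~ e~ s o~ ṣ~ e~ e~ ṭ~ d t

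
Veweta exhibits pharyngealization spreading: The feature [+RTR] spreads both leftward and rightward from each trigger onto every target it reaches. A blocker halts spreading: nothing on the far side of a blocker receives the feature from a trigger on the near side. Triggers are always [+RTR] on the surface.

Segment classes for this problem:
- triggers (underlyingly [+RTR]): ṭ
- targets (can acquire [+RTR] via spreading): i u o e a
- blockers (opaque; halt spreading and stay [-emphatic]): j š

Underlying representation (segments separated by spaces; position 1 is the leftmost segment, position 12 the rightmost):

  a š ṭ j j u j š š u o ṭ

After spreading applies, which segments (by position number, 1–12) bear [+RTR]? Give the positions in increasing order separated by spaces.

From /ṭ/ at 3 rightward: 4 /j/ blocks.
From /ṭ/ at 3 leftward: 2 /š/ blocks.
From /ṭ/ at 12 rightward: word edge.
From /ṭ/ at 12 leftward: 11 /o/ → [+RTR]; 10 /u/ → [+RTR]; 9 /š/ blocks.
Targets with no active source: positions 1 6 stay [-emphatic].

3 10 11 12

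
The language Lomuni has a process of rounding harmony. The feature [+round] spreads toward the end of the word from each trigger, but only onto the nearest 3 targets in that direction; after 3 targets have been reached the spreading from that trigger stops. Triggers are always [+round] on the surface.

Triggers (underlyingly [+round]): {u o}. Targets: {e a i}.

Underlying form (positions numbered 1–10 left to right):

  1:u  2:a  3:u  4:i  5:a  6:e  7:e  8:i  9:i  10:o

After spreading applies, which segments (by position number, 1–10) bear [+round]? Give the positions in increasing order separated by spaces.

From /u/ at 1 rightward: 2 /a/ → [+round]; 3 /u/ is itself a trigger — this domain ends here.
From /u/ at 3 rightward: 4 /i/ → [+round]; 5 /a/ → [+round]; 6 /e/ → [+round]; bound reached.
From /o/ at 10 rightward: word edge.
Targets with no active source: positions 7 8 9 stay [-round].

1 2 3 4 5 6 10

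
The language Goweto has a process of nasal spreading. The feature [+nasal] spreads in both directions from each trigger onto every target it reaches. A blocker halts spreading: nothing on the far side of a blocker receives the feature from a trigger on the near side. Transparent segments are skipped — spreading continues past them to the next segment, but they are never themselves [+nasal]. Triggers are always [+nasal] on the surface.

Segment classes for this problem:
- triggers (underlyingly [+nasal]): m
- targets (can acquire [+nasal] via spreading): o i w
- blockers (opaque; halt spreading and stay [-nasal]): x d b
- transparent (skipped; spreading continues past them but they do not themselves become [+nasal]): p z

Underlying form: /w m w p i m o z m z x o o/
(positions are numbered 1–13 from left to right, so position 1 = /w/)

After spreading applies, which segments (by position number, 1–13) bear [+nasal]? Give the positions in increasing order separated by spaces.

1 2 3 5 6 7 9

From /m/ at 2 rightward: 3 /w/ → [+nasal]; 4 /p/ transparent; 5 /i/ → [+nasal]; 6 /m/ is itself a trigger — this domain ends here.
From /m/ at 2 leftward: 1 /w/ → [+nasal]; word edge.
From /m/ at 6 rightward: 7 /o/ → [+nasal]; 8 /z/ transparent; 9 /m/ is itself a trigger — this domain ends here.
From /m/ at 6 leftward: 5 /i/ → [+nasal]; 4 /p/ transparent; 3 /w/ → [+nasal]; 2 /m/ is itself a trigger — this domain ends here.
From /m/ at 9 rightward: 10 /z/ transparent; 11 /x/ blocks.
From /m/ at 9 leftward: 8 /z/ transparent; 7 /o/ → [+nasal]; 6 /m/ is itself a trigger — this domain ends here.
Targets with no active source: positions 12 13 stay [-nasal].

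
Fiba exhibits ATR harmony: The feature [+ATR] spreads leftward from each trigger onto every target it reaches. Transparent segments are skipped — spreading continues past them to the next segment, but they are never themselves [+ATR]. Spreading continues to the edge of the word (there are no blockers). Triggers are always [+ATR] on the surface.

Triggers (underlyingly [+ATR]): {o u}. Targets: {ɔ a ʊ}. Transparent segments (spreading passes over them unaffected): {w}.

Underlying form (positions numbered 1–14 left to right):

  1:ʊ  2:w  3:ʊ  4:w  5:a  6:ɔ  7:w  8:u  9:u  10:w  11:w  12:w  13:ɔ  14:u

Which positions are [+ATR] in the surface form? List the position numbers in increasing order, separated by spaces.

From /u/ at 8 leftward: 7 /w/ transparent; 6 /ɔ/ → [+ATR]; 5 /a/ → [+ATR]; 4 /w/ transparent; 3 /ʊ/ → [+ATR]; 2 /w/ transparent; 1 /ʊ/ → [+ATR]; word edge.
From /u/ at 9 leftward: 8 /u/ is itself a trigger — this domain ends here.
From /u/ at 14 leftward: 13 /ɔ/ → [+ATR]; 12 /w/ transparent; 11 /w/ transparent; 10 /w/ transparent; 9 /u/ is itself a trigger — this domain ends here.

1 3 5 6 8 9 13 14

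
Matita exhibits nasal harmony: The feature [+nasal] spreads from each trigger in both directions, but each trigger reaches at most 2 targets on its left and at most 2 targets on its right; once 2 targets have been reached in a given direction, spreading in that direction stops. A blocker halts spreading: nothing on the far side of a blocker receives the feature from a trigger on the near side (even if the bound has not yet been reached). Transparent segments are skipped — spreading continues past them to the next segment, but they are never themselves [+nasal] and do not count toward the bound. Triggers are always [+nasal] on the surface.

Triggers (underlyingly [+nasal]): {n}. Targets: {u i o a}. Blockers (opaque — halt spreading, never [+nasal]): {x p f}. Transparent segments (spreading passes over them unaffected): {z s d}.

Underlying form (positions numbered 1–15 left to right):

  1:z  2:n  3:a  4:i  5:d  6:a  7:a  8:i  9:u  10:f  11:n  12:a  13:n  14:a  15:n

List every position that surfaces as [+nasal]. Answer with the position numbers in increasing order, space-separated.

From /n/ at 2 rightward: 3 /a/ → [+nasal]; 4 /i/ → [+nasal]; bound reached.
From /n/ at 2 leftward: 1 /z/ transparent; word edge.
From /n/ at 11 rightward: 12 /a/ → [+nasal]; 13 /n/ is itself a trigger — this domain ends here.
From /n/ at 11 leftward: 10 /f/ blocks.
From /n/ at 13 rightward: 14 /a/ → [+nasal]; 15 /n/ is itself a trigger — this domain ends here.
From /n/ at 13 leftward: 12 /a/ → [+nasal]; 11 /n/ is itself a trigger — this domain ends here.
From /n/ at 15 rightward: word edge.
From /n/ at 15 leftward: 14 /a/ → [+nasal]; 13 /n/ is itself a trigger — this domain ends here.
Targets with no active source: positions 6 7 8 9 stay [-nasal].

2 3 4 11 12 13 14 15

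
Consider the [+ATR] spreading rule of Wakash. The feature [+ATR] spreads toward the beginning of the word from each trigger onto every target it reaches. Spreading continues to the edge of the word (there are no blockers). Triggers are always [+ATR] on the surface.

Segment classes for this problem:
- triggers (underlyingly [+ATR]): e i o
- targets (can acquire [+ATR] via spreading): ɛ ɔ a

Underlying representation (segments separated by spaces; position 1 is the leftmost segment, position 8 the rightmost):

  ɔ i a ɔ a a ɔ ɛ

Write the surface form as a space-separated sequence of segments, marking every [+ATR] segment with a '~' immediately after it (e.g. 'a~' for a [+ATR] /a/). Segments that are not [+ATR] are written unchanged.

ɔ~ i~ a ɔ a a ɔ ɛ

From /i/ at 2 leftward: 1 /ɔ/ → [+ATR]; word edge.
Targets with no active source: positions 3 4 5 6 7 8 stay [-ATR].
[+ATR] positions on the surface: 1 2.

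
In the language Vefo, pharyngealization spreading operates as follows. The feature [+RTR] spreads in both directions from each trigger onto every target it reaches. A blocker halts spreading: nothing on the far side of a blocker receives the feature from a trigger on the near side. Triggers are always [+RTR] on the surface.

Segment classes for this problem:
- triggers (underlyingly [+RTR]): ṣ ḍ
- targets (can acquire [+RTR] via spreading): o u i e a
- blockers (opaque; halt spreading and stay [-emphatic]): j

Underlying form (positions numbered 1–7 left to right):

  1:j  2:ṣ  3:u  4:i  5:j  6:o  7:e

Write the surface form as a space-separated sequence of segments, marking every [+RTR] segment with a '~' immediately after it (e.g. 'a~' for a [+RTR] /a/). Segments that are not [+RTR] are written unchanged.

From /ṣ/ at 2 rightward: 3 /u/ → [+RTR]; 4 /i/ → [+RTR]; 5 /j/ blocks.
From /ṣ/ at 2 leftward: 1 /j/ blocks.
Targets with no active source: positions 6 7 stay [-emphatic].
[+RTR] positions on the surface: 2 3 4.

j ṣ~ u~ i~ j o e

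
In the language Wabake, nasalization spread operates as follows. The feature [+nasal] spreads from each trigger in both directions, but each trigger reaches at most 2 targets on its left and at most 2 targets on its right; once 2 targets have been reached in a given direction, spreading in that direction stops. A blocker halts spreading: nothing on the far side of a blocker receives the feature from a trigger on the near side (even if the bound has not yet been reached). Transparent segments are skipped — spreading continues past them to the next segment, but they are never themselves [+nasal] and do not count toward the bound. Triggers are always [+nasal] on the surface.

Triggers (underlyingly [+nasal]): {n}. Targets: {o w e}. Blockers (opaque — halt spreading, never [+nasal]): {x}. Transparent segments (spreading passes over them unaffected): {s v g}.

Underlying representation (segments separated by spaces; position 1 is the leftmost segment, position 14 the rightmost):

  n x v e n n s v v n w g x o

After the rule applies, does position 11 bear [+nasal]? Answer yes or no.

yes

From /n/ at 1 rightward: 2 /x/ blocks.
From /n/ at 1 leftward: word edge.
From /n/ at 5 rightward: 6 /n/ is itself a trigger — this domain ends here.
From /n/ at 5 leftward: 4 /e/ → [+nasal]; 3 /v/ transparent; 2 /x/ blocks.
From /n/ at 6 rightward: 7 /s/ transparent; 8 /v/ transparent; 9 /v/ transparent; 10 /n/ is itself a trigger — this domain ends here.
From /n/ at 6 leftward: 5 /n/ is itself a trigger — this domain ends here.
From /n/ at 10 rightward: 11 /w/ → [+nasal]; 12 /g/ transparent; 13 /x/ blocks.
From /n/ at 10 leftward: 9 /v/ transparent; 8 /v/ transparent; 7 /s/ transparent; 6 /n/ is itself a trigger — this domain ends here.
Target with no active source: position 14 stays [-nasal].
[+nasal] positions on the surface: 1 4 5 6 10 11.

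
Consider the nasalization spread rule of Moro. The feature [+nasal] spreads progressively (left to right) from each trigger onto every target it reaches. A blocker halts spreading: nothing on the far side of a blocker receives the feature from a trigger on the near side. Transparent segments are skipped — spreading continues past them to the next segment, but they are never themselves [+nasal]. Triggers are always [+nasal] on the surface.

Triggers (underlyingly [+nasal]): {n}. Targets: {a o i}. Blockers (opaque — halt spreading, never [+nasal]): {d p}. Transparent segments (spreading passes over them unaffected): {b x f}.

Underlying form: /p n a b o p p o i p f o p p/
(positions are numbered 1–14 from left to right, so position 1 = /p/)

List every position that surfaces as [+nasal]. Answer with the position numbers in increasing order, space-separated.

From /n/ at 2 rightward: 3 /a/ → [+nasal]; 4 /b/ transparent; 5 /o/ → [+nasal]; 6 /p/ blocks.
Targets with no active source: positions 8 9 12 stay [-nasal].

2 3 5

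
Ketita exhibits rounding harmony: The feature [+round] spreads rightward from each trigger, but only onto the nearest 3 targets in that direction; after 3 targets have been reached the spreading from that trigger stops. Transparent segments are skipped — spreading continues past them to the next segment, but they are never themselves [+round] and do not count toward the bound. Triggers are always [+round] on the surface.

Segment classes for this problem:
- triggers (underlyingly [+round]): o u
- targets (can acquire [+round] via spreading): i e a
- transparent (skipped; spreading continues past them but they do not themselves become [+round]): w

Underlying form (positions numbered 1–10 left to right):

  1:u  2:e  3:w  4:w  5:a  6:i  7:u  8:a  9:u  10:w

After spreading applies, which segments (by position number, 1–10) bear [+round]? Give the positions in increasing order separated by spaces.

1 2 5 6 7 8 9

From /u/ at 1 rightward: 2 /e/ → [+round]; 3 /w/ transparent; 4 /w/ transparent; 5 /a/ → [+round]; 6 /i/ → [+round]; bound reached.
From /u/ at 7 rightward: 8 /a/ → [+round]; 9 /u/ is itself a trigger — this domain ends here.
From /u/ at 9 rightward: 10 /w/ transparent; word edge.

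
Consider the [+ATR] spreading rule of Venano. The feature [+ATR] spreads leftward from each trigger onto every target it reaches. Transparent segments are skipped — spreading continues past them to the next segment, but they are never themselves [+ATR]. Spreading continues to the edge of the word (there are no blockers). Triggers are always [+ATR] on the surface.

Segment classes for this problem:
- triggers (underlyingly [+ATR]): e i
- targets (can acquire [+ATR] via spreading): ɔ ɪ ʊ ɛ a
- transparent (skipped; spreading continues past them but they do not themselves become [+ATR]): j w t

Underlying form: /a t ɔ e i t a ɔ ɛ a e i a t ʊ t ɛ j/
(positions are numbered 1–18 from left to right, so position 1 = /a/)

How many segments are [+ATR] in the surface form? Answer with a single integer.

From /e/ at 4 leftward: 3 /ɔ/ → [+ATR]; 2 /t/ transparent; 1 /a/ → [+ATR]; word edge.
From /i/ at 5 leftward: 4 /e/ is itself a trigger — this domain ends here.
From /e/ at 11 leftward: 10 /a/ → [+ATR]; 9 /ɛ/ → [+ATR]; 8 /ɔ/ → [+ATR]; 7 /a/ → [+ATR]; 6 /t/ transparent; 5 /i/ is itself a trigger — this domain ends here.
From /i/ at 12 leftward: 11 /e/ is itself a trigger — this domain ends here.
Targets with no active source: positions 13 15 17 stay [-ATR].
[+ATR] positions on the surface: 1 3 4 5 7 8 9 10 11 12.

10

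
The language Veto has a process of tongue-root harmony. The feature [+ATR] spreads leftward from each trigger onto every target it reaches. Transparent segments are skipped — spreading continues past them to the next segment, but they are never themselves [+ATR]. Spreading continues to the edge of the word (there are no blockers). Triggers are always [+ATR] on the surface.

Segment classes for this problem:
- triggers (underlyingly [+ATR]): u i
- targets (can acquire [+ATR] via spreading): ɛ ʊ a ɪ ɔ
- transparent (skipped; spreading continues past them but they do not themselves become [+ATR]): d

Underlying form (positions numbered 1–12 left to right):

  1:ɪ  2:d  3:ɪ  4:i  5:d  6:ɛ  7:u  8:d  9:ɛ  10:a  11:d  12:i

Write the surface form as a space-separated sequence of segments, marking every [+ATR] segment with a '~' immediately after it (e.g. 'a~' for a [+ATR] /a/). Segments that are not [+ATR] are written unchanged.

ɪ~ d ɪ~ i~ d ɛ~ u~ d ɛ~ a~ d i~

From /i/ at 4 leftward: 3 /ɪ/ → [+ATR]; 2 /d/ transparent; 1 /ɪ/ → [+ATR]; word edge.
From /u/ at 7 leftward: 6 /ɛ/ → [+ATR]; 5 /d/ transparent; 4 /i/ is itself a trigger — this domain ends here.
From /i/ at 12 leftward: 11 /d/ transparent; 10 /a/ → [+ATR]; 9 /ɛ/ → [+ATR]; 8 /d/ transparent; 7 /u/ is itself a trigger — this domain ends here.
[+ATR] positions on the surface: 1 3 4 6 7 9 10 12.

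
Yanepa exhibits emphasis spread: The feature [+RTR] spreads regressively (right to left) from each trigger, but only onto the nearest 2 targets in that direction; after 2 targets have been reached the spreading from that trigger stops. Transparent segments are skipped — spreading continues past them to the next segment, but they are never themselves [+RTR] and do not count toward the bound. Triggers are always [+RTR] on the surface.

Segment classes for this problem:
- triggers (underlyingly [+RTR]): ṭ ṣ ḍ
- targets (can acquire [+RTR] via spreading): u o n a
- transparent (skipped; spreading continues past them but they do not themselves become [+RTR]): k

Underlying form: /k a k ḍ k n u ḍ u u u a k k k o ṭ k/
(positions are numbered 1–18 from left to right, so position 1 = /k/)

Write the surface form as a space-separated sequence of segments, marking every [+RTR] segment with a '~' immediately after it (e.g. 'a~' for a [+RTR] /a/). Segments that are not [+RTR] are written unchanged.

k a~ k ḍ~ k n~ u~ ḍ~ u u u a~ k k k o~ ṭ~ k

From /ḍ/ at 4 leftward: 3 /k/ transparent; 2 /a/ → [+RTR]; 1 /k/ transparent; word edge.
From /ḍ/ at 8 leftward: 7 /u/ → [+RTR]; 6 /n/ → [+RTR]; bound reached.
From /ṭ/ at 17 leftward: 16 /o/ → [+RTR]; 15 /k/ transparent; 14 /k/ transparent; 13 /k/ transparent; 12 /a/ → [+RTR]; bound reached.
Targets with no active source: positions 9 10 11 stay [-emphatic].
[+RTR] positions on the surface: 2 4 6 7 8 12 16 17.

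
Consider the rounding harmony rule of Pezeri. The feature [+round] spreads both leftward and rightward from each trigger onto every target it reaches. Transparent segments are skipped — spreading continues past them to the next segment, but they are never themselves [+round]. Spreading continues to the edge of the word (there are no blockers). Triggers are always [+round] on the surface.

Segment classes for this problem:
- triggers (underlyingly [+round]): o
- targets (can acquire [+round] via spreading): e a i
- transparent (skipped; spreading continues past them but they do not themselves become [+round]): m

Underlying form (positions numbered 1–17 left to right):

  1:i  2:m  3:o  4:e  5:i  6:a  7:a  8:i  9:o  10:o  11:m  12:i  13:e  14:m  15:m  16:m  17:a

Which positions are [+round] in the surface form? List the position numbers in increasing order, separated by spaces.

From /o/ at 3 rightward: 4 /e/ → [+round]; 5 /i/ → [+round]; 6 /a/ → [+round]; 7 /a/ → [+round]; 8 /i/ → [+round]; 9 /o/ is itself a trigger — this domain ends here.
From /o/ at 3 leftward: 2 /m/ transparent; 1 /i/ → [+round]; word edge.
From /o/ at 9 rightward: 10 /o/ is itself a trigger — this domain ends here.
From /o/ at 9 leftward: 8 /i/ → [+round]; 7 /a/ → [+round]; 6 /a/ → [+round]; 5 /i/ → [+round]; 4 /e/ → [+round]; 3 /o/ is itself a trigger — this domain ends here.
From /o/ at 10 rightward: 11 /m/ transparent; 12 /i/ → [+round]; 13 /e/ → [+round]; 14 /m/ transparent; 15 /m/ transparent; 16 /m/ transparent; 17 /a/ → [+round]; word edge.
From /o/ at 10 leftward: 9 /o/ is itself a trigger — this domain ends here.

1 3 4 5 6 7 8 9 10 12 13 17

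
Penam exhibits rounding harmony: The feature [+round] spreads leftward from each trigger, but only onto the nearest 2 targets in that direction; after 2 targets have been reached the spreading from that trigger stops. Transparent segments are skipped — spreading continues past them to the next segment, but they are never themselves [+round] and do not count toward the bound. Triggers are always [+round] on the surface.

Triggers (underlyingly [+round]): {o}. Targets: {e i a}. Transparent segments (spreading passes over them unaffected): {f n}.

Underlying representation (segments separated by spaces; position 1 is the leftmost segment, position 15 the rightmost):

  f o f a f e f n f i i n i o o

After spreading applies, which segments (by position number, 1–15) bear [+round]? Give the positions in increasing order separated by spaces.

2 11 13 14 15

From /o/ at 2 leftward: 1 /f/ transparent; word edge.
From /o/ at 14 leftward: 13 /i/ → [+round]; 12 /n/ transparent; 11 /i/ → [+round]; bound reached.
From /o/ at 15 leftward: 14 /o/ is itself a trigger — this domain ends here.
Targets with no active source: positions 4 6 10 stay [-round].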